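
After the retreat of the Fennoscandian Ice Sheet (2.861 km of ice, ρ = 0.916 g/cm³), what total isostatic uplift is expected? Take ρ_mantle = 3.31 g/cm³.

Removing the load lets mantle flow back in; uplift u satisfies ρ_ice t = ρ_m u.
u = t ρ_ice/ρ_m = 2.861 km × 0.916/3.31 = 0.792 km.

0.792 km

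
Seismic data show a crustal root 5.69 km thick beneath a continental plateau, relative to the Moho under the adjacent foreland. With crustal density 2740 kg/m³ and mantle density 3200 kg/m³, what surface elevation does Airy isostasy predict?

0.955 km

For local isostatic compensation: ρ_c h = (ρ_m − ρ_c) r.
h = r (ρ_m − ρ_c) / ρ_c = 5.69 km × (3200 − 2740) / 2740 = 0.955 km.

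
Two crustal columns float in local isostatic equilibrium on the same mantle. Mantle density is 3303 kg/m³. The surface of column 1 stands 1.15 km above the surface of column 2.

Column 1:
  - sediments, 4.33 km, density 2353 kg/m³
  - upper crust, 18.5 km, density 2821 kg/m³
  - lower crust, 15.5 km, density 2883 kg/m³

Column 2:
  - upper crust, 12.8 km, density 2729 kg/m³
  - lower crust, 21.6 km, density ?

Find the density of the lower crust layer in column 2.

Take the compensation level at the base of the deeper column (depth z_c below the surface of column 1) and equate Σ ρ_i t_i down to z_c; mantle fills any gap and the z_c terms cancel.
Column 1: 4.33×2353 + 18.5×2821 + 15.5×2883 + (z_c − 38.33)×3303
Column 2: 1.15×0 + 12.8×2729 + 21.6×ρ + (z_c − 1.15 − 34.4)×3303
The z_c×3303 term appears on both sides and cancels. Collect the known terms of each column as K = Σ(ρt)_known − 3303 × (depth of known layers): K_1 = 107063.49 − 3303×38.33 = −19540.5; K_2 = 34931.2 − 3303×(1.15 + 34.4) = −82490.45.
Balance: K_1 = K_2 + 21.6×ρ, so ρ = (K_1 − K_2)/21.6 = 62950/21.6 = 2910 kg/m³.

2910 kg/m³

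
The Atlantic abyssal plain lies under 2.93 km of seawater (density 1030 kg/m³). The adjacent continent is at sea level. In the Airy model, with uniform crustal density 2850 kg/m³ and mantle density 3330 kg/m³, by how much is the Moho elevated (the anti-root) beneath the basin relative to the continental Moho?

Isostatic balance requires: replacing crust with seawater at the top is compensated by replacing crust with mantle at the base: d (ρ_c − ρ_w) = a (ρ_m − ρ_c).
a = d (ρ_c − ρ_w)/(ρ_m − ρ_c) = 2.93 km × 1820/480 = 11.1 km.

11.1 km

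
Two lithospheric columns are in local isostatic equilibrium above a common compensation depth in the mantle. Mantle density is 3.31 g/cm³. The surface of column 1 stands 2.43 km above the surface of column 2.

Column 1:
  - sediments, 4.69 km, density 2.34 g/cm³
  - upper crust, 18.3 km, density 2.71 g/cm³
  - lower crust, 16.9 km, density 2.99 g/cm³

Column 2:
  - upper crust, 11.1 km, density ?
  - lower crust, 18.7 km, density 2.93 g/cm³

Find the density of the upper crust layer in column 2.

Take the compensation level at the base of the deeper column (depth z_c below the surface of column 1) and equate Σ ρ_i t_i down to z_c; mantle fills any gap and the z_c terms cancel.
Column 1: 4.69×2.34 + 18.3×2.71 + 16.9×2.99 + (z_c − 39.89)×3.31
Column 2: 2.43×0 + 11.1×ρ + 18.7×2.93 + (z_c − 2.43 − 29.8)×3.31
The z_c×3.31 term appears on both sides and cancels. Collect the known terms of each column as K = Σ(ρt)_known − 3.31 × (depth of known layers): K_1 = 111.0986 − 3.31×39.89 = −20.9373; K_2 = 54.791 − 3.31×(2.43 + 29.8) = −51.8903.
Balance: K_1 = K_2 + 11.1×ρ, so ρ = (K_1 − K_2)/11.1 = 30.953/11.1 = 2.79 g/cm³.

2.79 g/cm³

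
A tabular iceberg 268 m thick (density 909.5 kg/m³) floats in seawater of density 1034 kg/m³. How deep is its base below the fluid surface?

Draft d = t ρ_obj/ρ_fluid = 268 m × 909.5/1034 = 236 m.

236 m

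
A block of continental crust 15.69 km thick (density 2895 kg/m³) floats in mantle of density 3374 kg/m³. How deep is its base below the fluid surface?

Draft d = t ρ_obj/ρ_fluid = 15.69 km × 2895/3374 = 13.5 km.

13.5 km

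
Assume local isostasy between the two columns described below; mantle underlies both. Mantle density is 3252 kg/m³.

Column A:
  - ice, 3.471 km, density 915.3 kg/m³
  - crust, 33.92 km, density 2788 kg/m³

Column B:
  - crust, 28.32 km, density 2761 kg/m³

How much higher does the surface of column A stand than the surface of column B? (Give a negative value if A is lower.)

3.06 km

For any compensation level in the mantle, the mantle terms cancel and isostasy reduces to e = (Σt_A − Σt_B) − (Σ(ρt)_A − Σ(ρt)_B) / ρ_m.
Σt_A = 37.391 km; Σt_B = 28.32 km; Σ(ρt)_A = 97745.9663; Σ(ρt)_B = 78191.52 (in km·kg/m³).
e = (37.391 − 28.32) − (97745.9663 − 78191.52) / 3252 = 3.06 km.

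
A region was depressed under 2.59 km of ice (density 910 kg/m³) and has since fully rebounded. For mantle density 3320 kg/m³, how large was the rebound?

Removing the load lets mantle flow back in; uplift u satisfies ρ_ice t = ρ_m u.
u = t ρ_ice/ρ_m = 2.59 km × 910/3320 = 0.71 km.

0.71 km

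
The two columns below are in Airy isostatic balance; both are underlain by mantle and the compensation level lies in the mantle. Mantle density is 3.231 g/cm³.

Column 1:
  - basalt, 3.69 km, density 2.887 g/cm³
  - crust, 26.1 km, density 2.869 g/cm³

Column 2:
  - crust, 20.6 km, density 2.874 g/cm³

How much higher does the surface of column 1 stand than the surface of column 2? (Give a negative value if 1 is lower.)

1.04 km

For any compensation level in the mantle, the mantle terms cancel and isostasy reduces to e = (Σt_1 − Σt_2) − (Σ(ρt)_1 − Σ(ρt)_2) / ρ_m.
Σt_1 = 29.79 km; Σt_2 = 20.6 km; Σ(ρt)_1 = 85.53393; Σ(ρt)_2 = 59.2044 (in km·g/cm³).
e = (29.79 − 20.6) − (85.53393 − 59.2044) / 3.231 = 1.04 km.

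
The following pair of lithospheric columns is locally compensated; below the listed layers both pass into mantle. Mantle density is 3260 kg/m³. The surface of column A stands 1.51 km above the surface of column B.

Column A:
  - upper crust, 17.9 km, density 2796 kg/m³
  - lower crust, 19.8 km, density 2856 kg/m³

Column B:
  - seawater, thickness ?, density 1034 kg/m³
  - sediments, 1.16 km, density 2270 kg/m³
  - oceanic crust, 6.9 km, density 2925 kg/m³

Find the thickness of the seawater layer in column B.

3.56 km

Take the compensation level at the base of the deeper column (depth z_c below the surface of column A) and equate Σ ρ_i t_i down to z_c; mantle fills any gap and the z_c terms cancel.
Column A: 17.9×2796 + 19.8×2856 + (z_c − 37.7)×3260
Column B: 1.51×0 + x×1034 + 1.16×2270 + 6.9×2925 + (z_c − 1.51 − 8.06 − x)×3260
The z_c×3260 term appears on both sides and cancels. Collect the known terms of each column as K = Σ(ρt)_known − 3260 × (depth of known layers): K_A = 106597.2 − 3260×37.7 = −16304.8; K_B = 22815.7 − 3260×(1.51 + 8.06) = −8382.5.
Balance: K_A = K_B − x×(3260 − 1034), so x = (K_B − K_A)/(3260 − 1034) = 7922.3/2226 = 3.56 km.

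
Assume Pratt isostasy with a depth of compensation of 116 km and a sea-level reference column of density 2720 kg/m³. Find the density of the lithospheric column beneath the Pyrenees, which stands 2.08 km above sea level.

2670 kg/m³

Pratt balance: ρ_ref D = ρ (D + h).
ρ = ρ_ref D/(D + h) = 2720 × 116 km/(116 km + 2.08 km) = 2670 kg/m³.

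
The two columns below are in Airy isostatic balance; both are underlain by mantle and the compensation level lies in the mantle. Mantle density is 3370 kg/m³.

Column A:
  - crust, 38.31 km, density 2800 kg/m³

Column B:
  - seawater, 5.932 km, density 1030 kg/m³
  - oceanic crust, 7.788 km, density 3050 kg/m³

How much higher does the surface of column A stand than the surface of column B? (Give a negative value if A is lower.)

1.62 km

For any compensation level in the mantle, the mantle terms cancel and isostasy reduces to e = (Σt_A − Σt_B) − (Σ(ρt)_A − Σ(ρt)_B) / ρ_m.
Σt_A = 38.31 km; Σt_B = 13.72 km; Σ(ρt)_A = 107268; Σ(ρt)_B = 29863.36 (in km·kg/m³).
e = (38.31 − 13.72) − (107268 − 29863.36) / 3370 = 1.62 km.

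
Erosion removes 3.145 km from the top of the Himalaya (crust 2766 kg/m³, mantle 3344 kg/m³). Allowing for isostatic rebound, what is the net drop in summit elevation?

0.544 km

Rebound u = e ρ_c/ρ_m = 3.145 km × 2766/3344 = 2.601 km.
Net surface drop = e − u = 3.145 km − 2.601 km = e (ρ_m − ρ_c)/ρ_m = 0.544 km.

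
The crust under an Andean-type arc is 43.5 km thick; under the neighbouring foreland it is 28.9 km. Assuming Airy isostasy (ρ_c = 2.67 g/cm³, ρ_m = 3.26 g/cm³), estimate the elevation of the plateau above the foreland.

2.64 km

Excess crust Δ = 43.5 km − 28.9 km = 14.6 km, split between elevation h and root r with h + r = Δ.
Airy balance ρ_c h = (ρ_m − ρ_c) r gives r = h ρ_c/(ρ_m − ρ_c), so h (1 + ρ_c/(ρ_m − ρ_c)) = Δ, i.e. h = Δ (ρ_m − ρ_c)/ρ_m.
h = 14.6 km × 0.59/3.26 = 2.64 km.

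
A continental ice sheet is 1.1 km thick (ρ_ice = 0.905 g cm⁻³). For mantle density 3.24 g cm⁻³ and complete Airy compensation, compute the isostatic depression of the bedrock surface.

Equating mass per unit area of the two columns: the ice load ρ_ice t is balanced by mantle displaced below, ρ_m s.
s = t ρ_ice / ρ_m = 1.1 km × 0.905/3.24 = 0.307 km.

0.307 km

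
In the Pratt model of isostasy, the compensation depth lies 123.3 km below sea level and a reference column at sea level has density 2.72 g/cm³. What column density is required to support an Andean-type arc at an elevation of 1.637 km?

Pratt balance: ρ_ref D = ρ (D + h).
ρ = ρ_ref D/(D + h) = 2.72 × 123.3 km/(123.3 km + 1.637 km) = 2.68 g/cm³.

2.68 g/cm³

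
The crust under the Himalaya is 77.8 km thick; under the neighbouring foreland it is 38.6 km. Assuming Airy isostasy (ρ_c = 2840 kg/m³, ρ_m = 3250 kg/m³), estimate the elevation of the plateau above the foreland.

Excess crust Δ = 77.8 km − 38.6 km = 39.2 km, split between elevation h and root r with h + r = Δ.
Airy balance ρ_c h = (ρ_m − ρ_c) r gives r = h ρ_c/(ρ_m − ρ_c), so h (1 + ρ_c/(ρ_m − ρ_c)) = Δ, i.e. h = Δ (ρ_m − ρ_c)/ρ_m.
h = 39.2 km × 410/3250 = 4.95 km.

4.95 km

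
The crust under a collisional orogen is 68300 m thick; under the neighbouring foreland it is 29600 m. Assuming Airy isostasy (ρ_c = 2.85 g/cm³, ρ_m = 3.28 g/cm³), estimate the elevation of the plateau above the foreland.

5070 m

Excess crust Δ = 68300 m − 29600 m = 38700 m, split between elevation h and root r with h + r = Δ.
Airy balance ρ_c h = (ρ_m − ρ_c) r gives r = h ρ_c/(ρ_m − ρ_c), so h (1 + ρ_c/(ρ_m − ρ_c)) = Δ, i.e. h = Δ (ρ_m − ρ_c)/ρ_m.
h = 38700 m × 0.43/3.28 = 5070 m.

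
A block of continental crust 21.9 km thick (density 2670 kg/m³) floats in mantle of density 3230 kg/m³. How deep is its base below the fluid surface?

18.1 km

Draft d = t ρ_obj/ρ_fluid = 21.9 km × 2670/3230 = 18.1 km.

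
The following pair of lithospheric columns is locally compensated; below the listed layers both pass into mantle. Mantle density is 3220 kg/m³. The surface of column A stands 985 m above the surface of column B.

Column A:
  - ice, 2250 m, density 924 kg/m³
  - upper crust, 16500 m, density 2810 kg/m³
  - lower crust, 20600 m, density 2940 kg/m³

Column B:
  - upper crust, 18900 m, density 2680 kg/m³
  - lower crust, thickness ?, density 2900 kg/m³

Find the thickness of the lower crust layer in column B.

13500 m

Take the compensation level at the base of the deeper column (depth z_c below the surface of column A) and equate Σ ρ_i t_i down to z_c; mantle fills any gap and the z_c terms cancel.
Column A: 2250×924 + 16500×2810 + 20600×2940 + (z_c − 39350)×3220
Column B: 985×0 + 18900×2680 + x×2900 + (z_c − 985 − 18900 − x)×3220
The z_c×3220 term appears on both sides and cancels. Collect the known terms of each column as K = Σ(ρt)_known − 3220 × (depth of known layers): K_A = 109008000 − 3220×39350 = −17699000; K_B = 50652000 − 3220×(985 + 18900) = −13377700.
Balance: K_A = K_B − x×(3220 − 2900), so x = (K_B − K_A)/(3220 − 2900) = 4321300/320 = 13500 m.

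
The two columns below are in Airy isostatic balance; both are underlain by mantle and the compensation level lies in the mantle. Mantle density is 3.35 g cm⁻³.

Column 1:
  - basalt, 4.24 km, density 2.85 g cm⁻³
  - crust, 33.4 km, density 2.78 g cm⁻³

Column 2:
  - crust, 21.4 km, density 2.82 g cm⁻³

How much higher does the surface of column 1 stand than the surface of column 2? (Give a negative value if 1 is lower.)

For any compensation level in the mantle, the mantle terms cancel and isostasy reduces to e = (Σt_1 − Σt_2) − (Σ(ρt)_1 − Σ(ρt)_2) / ρ_m.
Σt_1 = 37.64 km; Σt_2 = 21.4 km; Σ(ρt)_1 = 104.936; Σ(ρt)_2 = 60.348 (in km·g cm⁻³).
e = (37.64 − 21.4) − (104.936 − 60.348) / 3.35 = 2.93 km.

2.93 km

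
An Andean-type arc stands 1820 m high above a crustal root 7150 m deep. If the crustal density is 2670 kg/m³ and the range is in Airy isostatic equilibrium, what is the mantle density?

Airy balance: ρ_c h = (ρ_m − ρ_c) r → ρ_m = ρ_c (1 + h/r).
ρ_m = 2670 × (1 + 1820 m/7150 m) = 3350 kg/m³.

3350 kg/m³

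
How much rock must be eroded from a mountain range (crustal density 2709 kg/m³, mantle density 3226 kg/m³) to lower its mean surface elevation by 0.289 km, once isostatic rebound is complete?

Net drop Δ = e − u = e − e ρ_c/ρ_m = e (ρ_m − ρ_c)/ρ_m.
e = Δ ρ_m/(ρ_m − ρ_c) = 0.289 km × 3226/517 = 1.8 km.

1.8 km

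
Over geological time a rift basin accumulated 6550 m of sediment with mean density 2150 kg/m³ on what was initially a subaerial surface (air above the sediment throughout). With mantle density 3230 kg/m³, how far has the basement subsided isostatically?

Subaerial load: s = t ρ_sed / ρ_m = 6550 m × 2150/3230 = 4360 m.

4360 m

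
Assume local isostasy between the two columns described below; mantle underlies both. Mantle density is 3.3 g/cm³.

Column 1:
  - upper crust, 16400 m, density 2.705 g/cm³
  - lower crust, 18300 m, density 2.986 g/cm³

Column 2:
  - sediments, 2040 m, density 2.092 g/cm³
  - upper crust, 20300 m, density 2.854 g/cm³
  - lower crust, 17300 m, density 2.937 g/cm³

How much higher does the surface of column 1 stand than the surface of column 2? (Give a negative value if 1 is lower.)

−695 m

For any compensation level in the mantle, the mantle terms cancel and isostasy reduces to e = (Σt_1 − Σt_2) − (Σ(ρt)_1 − Σ(ρt)_2) / ρ_m.
Σt_1 = 34700 m; Σt_2 = 39640 m; Σ(ρt)_1 = 99005.8; Σ(ρt)_2 = 113013.98 (in m·g/cm³).
e = (34700 − 39640) − (99005.8 − 113013.98) / 3.3 = −695 m.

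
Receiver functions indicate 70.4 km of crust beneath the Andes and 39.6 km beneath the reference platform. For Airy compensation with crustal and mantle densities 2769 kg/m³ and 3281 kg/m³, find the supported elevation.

Excess crust Δ = 70.4 km − 39.6 km = 30.8 km, split between elevation h and root r with h + r = Δ.
Airy balance ρ_c h = (ρ_m − ρ_c) r gives r = h ρ_c/(ρ_m − ρ_c), so h (1 + ρ_c/(ρ_m − ρ_c)) = Δ, i.e. h = Δ (ρ_m − ρ_c)/ρ_m.
h = 30.8 km × 512/3281 = 4.81 km.

4.81 km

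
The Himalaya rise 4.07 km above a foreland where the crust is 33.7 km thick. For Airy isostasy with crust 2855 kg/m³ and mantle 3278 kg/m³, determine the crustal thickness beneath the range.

65.2 km

Root depth r = h ρ_c / (ρ_m − ρ_c) = 4.07 km × 2855 / 423 = 27.47 km.
Total thickness = T + h + r = 33.7 km + 4.07 km + 27.47 km = 65.2 km.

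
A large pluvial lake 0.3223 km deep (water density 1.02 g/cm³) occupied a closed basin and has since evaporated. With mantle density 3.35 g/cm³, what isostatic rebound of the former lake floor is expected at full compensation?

u = d ρ_w/ρ_m = 0.3223 km × 1.02/3.35 = 0.0981 km.

0.0981 km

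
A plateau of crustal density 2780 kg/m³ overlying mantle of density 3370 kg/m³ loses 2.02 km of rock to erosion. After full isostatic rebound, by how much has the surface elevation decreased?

Rebound u = e ρ_c/ρ_m = 2.02 km × 2780/3370 = 1.666 km.
Net surface drop = e − u = 2.02 km − 1.666 km = e (ρ_m − ρ_c)/ρ_m = 0.354 km.

0.354 km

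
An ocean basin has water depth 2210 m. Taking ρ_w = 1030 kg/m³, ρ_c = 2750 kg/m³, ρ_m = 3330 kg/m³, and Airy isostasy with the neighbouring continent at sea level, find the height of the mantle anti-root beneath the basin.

Equating mass per unit area of the two columns: replacing crust with seawater at the top is compensated by replacing crust with mantle at the base: d (ρ_c − ρ_w) = a (ρ_m − ρ_c).
a = d (ρ_c − ρ_w)/(ρ_m − ρ_c) = 2210 m × 1720/580 = 6550 m.

6550 m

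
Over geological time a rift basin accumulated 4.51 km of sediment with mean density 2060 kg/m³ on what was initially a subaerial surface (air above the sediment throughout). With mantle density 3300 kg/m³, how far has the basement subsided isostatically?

Subaerial load: s = t ρ_sed / ρ_m = 4.51 km × 2060/3300 = 2.82 km.

2.82 km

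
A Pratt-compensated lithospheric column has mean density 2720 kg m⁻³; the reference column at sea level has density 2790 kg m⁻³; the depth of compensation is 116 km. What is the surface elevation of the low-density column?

2.99 km

ρ_ref D = ρ (D + h) → h = D (ρ_ref − ρ)/ρ.
h = 116 km × (2790 − 2720)/2720 = 2.99 km.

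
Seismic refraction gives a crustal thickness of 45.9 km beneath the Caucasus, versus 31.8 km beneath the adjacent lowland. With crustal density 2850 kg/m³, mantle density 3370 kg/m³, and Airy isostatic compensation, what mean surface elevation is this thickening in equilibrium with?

Excess crust Δ = 45.9 km − 31.8 km = 14.1 km, split between elevation h and root r with h + r = Δ.
Airy balance ρ_c h = (ρ_m − ρ_c) r gives r = h ρ_c/(ρ_m − ρ_c), so h (1 + ρ_c/(ρ_m − ρ_c)) = Δ, i.e. h = Δ (ρ_m − ρ_c)/ρ_m.
h = 14.1 km × 520/3370 = 2.18 km.

2.18 km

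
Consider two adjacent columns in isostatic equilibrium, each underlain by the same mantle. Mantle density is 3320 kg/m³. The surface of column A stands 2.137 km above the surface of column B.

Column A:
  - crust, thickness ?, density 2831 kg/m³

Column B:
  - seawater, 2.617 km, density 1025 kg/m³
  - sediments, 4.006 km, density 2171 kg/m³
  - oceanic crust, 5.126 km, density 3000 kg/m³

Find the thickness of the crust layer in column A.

Take the compensation level at the base of the deeper column (depth z_c below the surface of column A) and equate Σ ρ_i t_i down to z_c; mantle fills any gap and the z_c terms cancel.
Column A: x×2831 + (z_c − 0 − x)×3320
Column B: 2.137×0 + 2.617×1025 + 4.006×2171 + 5.126×3000 + (z_c − 2.137 − 11.749)×3320
The z_c×3320 term appears on both sides and cancels. Collect the known terms of each column as K = Σ(ρt)_known − 3320 × (depth of known layers): K_A = 0 − 3320×0 = 0; K_B = 26757.451 − 3320×(2.137 + 11.749) = −19344.069.
Balance: K_A − x×(3320 − 2831) = K_B, so x = (K_A − K_B)/(3320 − 2831) = 19344.1/489 = 39.6 km.

39.6 km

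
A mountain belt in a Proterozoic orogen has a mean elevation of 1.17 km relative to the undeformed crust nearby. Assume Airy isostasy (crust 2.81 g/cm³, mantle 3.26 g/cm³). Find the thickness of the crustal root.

Isostatic balance requires: the weight of the topography is balanced by the buoyancy of the root, ρ_c h = (ρ_m − ρ_c) r.
r = h · ρ_c / (ρ_m − ρ_c) = 1.17 km × 2.81 / (3.26 − 2.81) = 7.31 km.

7.31 km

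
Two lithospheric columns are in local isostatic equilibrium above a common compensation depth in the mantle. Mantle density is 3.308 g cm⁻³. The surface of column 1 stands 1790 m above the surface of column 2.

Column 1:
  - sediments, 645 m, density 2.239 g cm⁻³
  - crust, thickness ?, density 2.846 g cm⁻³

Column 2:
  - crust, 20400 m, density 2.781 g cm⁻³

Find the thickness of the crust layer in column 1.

Take the compensation level at the base of the deeper column (depth z_c below the surface of column 1) and equate Σ ρ_i t_i down to z_c; mantle fills any gap and the z_c terms cancel.
Column 1: 645×2.239 + x×2.846 + (z_c − 645 − x)×3.308
Column 2: 1790×0 + 20400×2.781 + (z_c − 1790 − 20400)×3.308
The z_c×3.308 term appears on both sides and cancels. Collect the known terms of each column as K = Σ(ρt)_known − 3.308 × (depth of known layers): K_1 = 1444.155 − 3.308×645 = −689.505; K_2 = 56732.4 − 3.308×(1790 + 20400) = −16672.12.
Balance: K_1 − x×(3.308 − 2.846) = K_2, so x = (K_1 − K_2)/(3.308 − 2.846) = 15982.6/0.462 = 34600 m.

34600 m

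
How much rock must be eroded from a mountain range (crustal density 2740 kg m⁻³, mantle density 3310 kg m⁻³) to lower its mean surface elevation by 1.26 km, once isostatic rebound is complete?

Net drop Δ = e − u = e − e ρ_c/ρ_m = e (ρ_m − ρ_c)/ρ_m.
e = Δ ρ_m/(ρ_m − ρ_c) = 1.26 km × 3310/570 = 7.32 km.

7.32 km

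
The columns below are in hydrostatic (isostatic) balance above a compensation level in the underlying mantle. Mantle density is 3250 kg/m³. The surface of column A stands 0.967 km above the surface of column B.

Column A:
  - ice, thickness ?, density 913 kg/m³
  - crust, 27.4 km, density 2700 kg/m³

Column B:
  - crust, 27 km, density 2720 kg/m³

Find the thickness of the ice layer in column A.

Take the compensation level at the base of the deeper column (depth z_c below the surface of column A) and equate Σ ρ_i t_i down to z_c; mantle fills any gap and the z_c terms cancel.
Column A: x×913 + 27.4×2700 + (z_c − 27.4 − x)×3250
Column B: 0.967×0 + 27×2720 + (z_c − 0.967 − 27)×3250
The z_c×3250 term appears on both sides and cancels. Collect the known terms of each column as K = Σ(ρt)_known − 3250 × (depth of known layers): K_A = 73980 − 3250×27.4 = −15070; K_B = 73440 − 3250×(0.967 + 27) = −17452.75.
Balance: K_A − x×(3250 − 913) = K_B, so x = (K_A − K_B)/(3250 − 913) = 2382.75/2337 = 1.02 km.

1.02 km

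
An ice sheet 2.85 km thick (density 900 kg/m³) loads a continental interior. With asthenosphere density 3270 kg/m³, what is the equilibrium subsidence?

Equating mass per unit area of the two columns: the ice load ρ_ice t is balanced by mantle displaced below, ρ_m s.
s = t ρ_ice / ρ_m = 2.85 km × 900/3270 = 0.784 km.

0.784 km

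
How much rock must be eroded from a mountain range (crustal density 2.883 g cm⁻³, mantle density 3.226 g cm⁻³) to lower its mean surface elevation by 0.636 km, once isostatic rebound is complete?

5.98 km

Net drop Δ = e − u = e − e ρ_c/ρ_m = e (ρ_m − ρ_c)/ρ_m.
e = Δ ρ_m/(ρ_m − ρ_c) = 0.636 km × 3.226/0.343 = 5.98 km.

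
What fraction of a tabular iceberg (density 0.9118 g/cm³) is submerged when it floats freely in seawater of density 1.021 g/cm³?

Submerged fraction = ρ_obj/ρ_fluid = 0.9118/1.021 = 0.893.

0.893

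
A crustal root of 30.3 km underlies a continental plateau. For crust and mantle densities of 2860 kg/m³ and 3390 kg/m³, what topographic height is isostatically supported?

Isostatic balance requires: ρ_c h = (ρ_m − ρ_c) r.
h = r (ρ_m − ρ_c) / ρ_c = 30.3 km × (3390 − 2860) / 2860 = 5.62 km.

5.62 km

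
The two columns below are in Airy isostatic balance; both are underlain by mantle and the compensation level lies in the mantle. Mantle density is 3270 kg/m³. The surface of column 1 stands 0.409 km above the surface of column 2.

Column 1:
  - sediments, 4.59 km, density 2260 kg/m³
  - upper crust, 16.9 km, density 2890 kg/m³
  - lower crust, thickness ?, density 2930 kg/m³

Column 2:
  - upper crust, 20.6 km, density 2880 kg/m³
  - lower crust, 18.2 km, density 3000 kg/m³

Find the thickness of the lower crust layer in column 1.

Take the compensation level at the base of the deeper column (depth z_c below the surface of column 1) and equate Σ ρ_i t_i down to z_c; mantle fills any gap and the z_c terms cancel.
Column 1: 4.59×2260 + 16.9×2890 + x×2930 + (z_c − 21.49 − x)×3270
Column 2: 0.409×0 + 20.6×2880 + 18.2×3000 + (z_c − 0.409 − 38.8)×3270
The z_c×3270 term appears on both sides and cancels. Collect the known terms of each column as K = Σ(ρt)_known − 3270 × (depth of known layers): K_1 = 59214.4 − 3270×21.49 = −11057.9; K_2 = 113928 − 3270×(0.409 + 38.8) = −14285.43.
Balance: K_1 − x×(3270 − 2930) = K_2, so x = (K_1 − K_2)/(3270 − 2930) = 3227.53/340 = 9.49 km.

9.49 km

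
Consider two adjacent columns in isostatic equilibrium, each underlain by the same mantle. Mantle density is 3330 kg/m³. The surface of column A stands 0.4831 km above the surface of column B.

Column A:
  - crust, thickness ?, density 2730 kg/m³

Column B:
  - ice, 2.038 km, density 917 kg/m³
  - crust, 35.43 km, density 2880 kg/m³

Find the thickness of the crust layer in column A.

Take the compensation level at the base of the deeper column (depth z_c below the surface of column A) and equate Σ ρ_i t_i down to z_c; mantle fills any gap and the z_c terms cancel.
Column A: x×2730 + (z_c − 0 − x)×3330
Column B: 0.4831×0 + 2.038×917 + 35.43×2880 + (z_c − 0.4831 − 37.468)×3330
The z_c×3330 term appears on both sides and cancels. Collect the known terms of each column as K = Σ(ρt)_known − 3330 × (depth of known layers): K_A = 0 − 3330×0 = 0; K_B = 103907.246 − 3330×(0.4831 + 37.468) = −22469.917.
Balance: K_A − x×(3330 − 2730) = K_B, so x = (K_A − K_B)/(3330 − 2730) = 22469.9/600 = 37.4 km.

37.4 km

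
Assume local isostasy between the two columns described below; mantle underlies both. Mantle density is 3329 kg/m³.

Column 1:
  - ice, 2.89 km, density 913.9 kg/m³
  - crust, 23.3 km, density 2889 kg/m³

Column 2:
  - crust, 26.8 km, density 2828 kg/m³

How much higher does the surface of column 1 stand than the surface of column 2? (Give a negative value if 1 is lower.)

1.14 km

For any compensation level in the mantle, the mantle terms cancel and isostasy reduces to e = (Σt_1 − Σt_2) − (Σ(ρt)_1 − Σ(ρt)_2) / ρ_m.
Σt_1 = 26.19 km; Σt_2 = 26.8 km; Σ(ρt)_1 = 69954.871; Σ(ρt)_2 = 75790.4 (in km·kg/m³).
e = (26.19 − 26.8) − (69954.871 − 75790.4) / 3329 = 1.14 km.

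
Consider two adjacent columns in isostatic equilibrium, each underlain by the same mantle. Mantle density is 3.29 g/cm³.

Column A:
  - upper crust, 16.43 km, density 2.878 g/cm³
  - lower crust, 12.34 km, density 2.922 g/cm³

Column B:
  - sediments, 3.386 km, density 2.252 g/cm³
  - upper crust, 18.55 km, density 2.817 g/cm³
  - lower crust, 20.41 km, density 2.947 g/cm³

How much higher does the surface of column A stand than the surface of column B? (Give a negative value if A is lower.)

For any compensation level in the mantle, the mantle terms cancel and isostasy reduces to e = (Σt_A − Σt_B) − (Σ(ρt)_A − Σ(ρt)_B) / ρ_m.
Σt_A = 28.77 km; Σt_B = 42.346 km; Σ(ρt)_A = 83.34302; Σ(ρt)_B = 120.028892 (in km·g/cm³).
e = (28.77 − 42.346) − (83.34302 − 120.028892) / 3.29 = −2.43 km.

−2.43 km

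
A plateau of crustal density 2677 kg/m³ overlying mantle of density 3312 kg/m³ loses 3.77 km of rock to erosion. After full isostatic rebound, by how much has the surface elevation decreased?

Rebound u = e ρ_c/ρ_m = 3.77 km × 2677/3312 = 3.047 km.
Net surface drop = e − u = 3.77 km − 3.047 km = e (ρ_m − ρ_c)/ρ_m = 0.723 km.

0.723 km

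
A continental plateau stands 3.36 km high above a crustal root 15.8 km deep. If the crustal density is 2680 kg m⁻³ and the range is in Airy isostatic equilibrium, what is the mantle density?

Airy balance: ρ_c h = (ρ_m − ρ_c) r → ρ_m = ρ_c (1 + h/r).
ρ_m = 2680 × (1 + 3.36 km/15.8 km) = 3250 kg m⁻³.

3250 kg m⁻³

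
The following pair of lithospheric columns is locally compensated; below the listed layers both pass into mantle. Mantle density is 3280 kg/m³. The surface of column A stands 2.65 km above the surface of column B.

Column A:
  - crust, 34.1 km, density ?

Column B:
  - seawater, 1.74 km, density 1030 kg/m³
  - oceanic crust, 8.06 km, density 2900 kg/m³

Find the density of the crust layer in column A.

Take the compensation level at the base of the deeper column (depth z_c below the surface of column A) and equate Σ ρ_i t_i down to z_c; mantle fills any gap and the z_c terms cancel.
Column A: 34.1×ρ + (z_c − 34.1)×3280
Column B: 2.65×0 + 1.74×1030 + 8.06×2900 + (z_c − 2.65 − 9.8)×3280
The z_c×3280 term appears on both sides and cancels. Collect the known terms of each column as K = Σ(ρt)_known − 3280 × (depth of known layers): K_A = 0 − 3280×34.1 = −111848; K_B = 25166.2 − 3280×(2.65 + 9.8) = −15669.8.
Balance: K_A + 34.1×ρ = K_B, so ρ = (K_B − K_A)/34.1 = 96178.2/34.1 = 2820 kg/m³.

2820 kg/m³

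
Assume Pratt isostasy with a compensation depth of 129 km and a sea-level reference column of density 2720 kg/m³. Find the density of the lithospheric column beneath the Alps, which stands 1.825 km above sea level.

2680 kg/m³

Pratt balance: ρ_ref D = ρ (D + h).
ρ = ρ_ref D/(D + h) = 2720 × 129 km/(129 km + 1.825 km) = 2680 kg/m³.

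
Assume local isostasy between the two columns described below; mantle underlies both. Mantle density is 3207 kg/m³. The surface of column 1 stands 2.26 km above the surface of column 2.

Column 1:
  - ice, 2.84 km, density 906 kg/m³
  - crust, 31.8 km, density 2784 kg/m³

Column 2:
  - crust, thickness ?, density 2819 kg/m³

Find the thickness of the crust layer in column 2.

Take the compensation level at the base of the deeper column (depth z_c below the surface of column 1) and equate Σ ρ_i t_i down to z_c; mantle fills any gap and the z_c terms cancel.
Column 1: 2.84×906 + 31.8×2784 + (z_c − 34.64)×3207
Column 2: 2.26×0 + x×2819 + (z_c − 2.26 − 0 − x)×3207
The z_c×3207 term appears on both sides and cancels. Collect the known terms of each column as K = Σ(ρt)_known − 3207 × (depth of known layers): K_1 = 91104.24 − 3207×34.64 = −19986.24; K_2 = 0 − 3207×(2.26 + 0) = −7247.82.
Balance: K_1 = K_2 − x×(3207 − 2819), so x = (K_2 − K_1)/(3207 − 2819) = 12738.4/388 = 32.8 km.

32.8 km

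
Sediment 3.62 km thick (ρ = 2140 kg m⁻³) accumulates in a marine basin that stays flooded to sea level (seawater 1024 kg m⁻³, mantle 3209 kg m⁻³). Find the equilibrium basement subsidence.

1.85 km

Submarine loading: the sediment displaces seawater, and the subsidence is in turn flooded, so s (ρ_m − ρ_w) = t (ρ_sed − ρ_w).
s = 3.62 km × (2140 − 1024) / (3209 − 1024) = 1.85 km.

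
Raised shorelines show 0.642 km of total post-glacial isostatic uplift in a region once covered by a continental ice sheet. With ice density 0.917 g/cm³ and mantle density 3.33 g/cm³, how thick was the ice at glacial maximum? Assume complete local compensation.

2.33 km

u = t ρ_ice/ρ_m → t = u ρ_m/ρ_ice = 0.642 km × 3.33/0.917 = 2.33 km.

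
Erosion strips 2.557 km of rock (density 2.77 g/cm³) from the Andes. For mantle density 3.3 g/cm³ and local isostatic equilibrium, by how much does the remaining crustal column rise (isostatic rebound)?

2.15 km

Unloading: uplift u = e ρ_c/ρ_m = 2.557 km × 2.77/3.3 = 2.15 km.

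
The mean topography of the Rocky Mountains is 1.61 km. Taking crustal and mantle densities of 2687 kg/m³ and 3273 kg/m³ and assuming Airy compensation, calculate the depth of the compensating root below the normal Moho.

Isostatic balance requires: the weight of the topography is balanced by the buoyancy of the root, ρ_c h = (ρ_m − ρ_c) r.
r = h · ρ_c / (ρ_m − ρ_c) = 1.61 km × 2687 / (3273 − 2687) = 7.38 km.

7.38 km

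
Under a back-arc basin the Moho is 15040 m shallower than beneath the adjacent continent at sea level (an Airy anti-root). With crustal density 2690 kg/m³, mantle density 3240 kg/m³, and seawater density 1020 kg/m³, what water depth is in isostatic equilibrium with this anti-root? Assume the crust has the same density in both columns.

4950 m

Replacing a thickness d of crust by seawater at the top must be balanced by replacing crust with mantle at the base: d (ρ_c − ρ_w) = a (ρ_m − ρ_c).
d = a (ρ_m − ρ_c)/(ρ_c − ρ_w) = 15040 m × 550/1670 = 4950 m.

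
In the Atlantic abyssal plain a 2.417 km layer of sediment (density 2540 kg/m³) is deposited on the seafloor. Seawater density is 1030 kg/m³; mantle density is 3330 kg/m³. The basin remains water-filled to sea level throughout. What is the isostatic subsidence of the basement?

Submarine loading: the sediment displaces seawater, and the subsidence is in turn flooded, so s (ρ_m − ρ_w) = t (ρ_sed − ρ_w).
s = 2.417 km × (2540 − 1030) / (3330 − 1030) = 1.59 km.

1.59 km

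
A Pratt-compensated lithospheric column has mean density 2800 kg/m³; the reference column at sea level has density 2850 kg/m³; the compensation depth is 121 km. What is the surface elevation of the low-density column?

ρ_ref D = ρ (D + h) → h = D (ρ_ref − ρ)/ρ.
h = 121 km × (2850 − 2800)/2800 = 2.16 km.

2.16 km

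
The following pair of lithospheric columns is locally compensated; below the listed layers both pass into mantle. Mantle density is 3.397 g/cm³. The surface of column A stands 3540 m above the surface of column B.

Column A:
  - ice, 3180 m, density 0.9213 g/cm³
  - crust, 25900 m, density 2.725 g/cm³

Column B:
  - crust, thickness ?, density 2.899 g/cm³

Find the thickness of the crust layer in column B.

Take the compensation level at the base of the deeper column (depth z_c below the surface of column A) and equate Σ ρ_i t_i down to z_c; mantle fills any gap and the z_c terms cancel.
Column A: 3180×0.9213 + 25900×2.725 + (z_c − 29080)×3.397
Column B: 3540×0 + x×2.899 + (z_c − 3540 − 0 − x)×3.397
The z_c×3.397 term appears on both sides and cancels. Collect the known terms of each column as K = Σ(ρt)_known − 3.397 × (depth of known layers): K_A = 73507.234 − 3.397×29080 = −25277.526; K_B = 0 − 3.397×(3540 + 0) = −12025.38.
Balance: K_A = K_B − x×(3.397 − 2.899), so x = (K_B − K_A)/(3.397 − 2.899) = 13252.1/0.498 = 26600 m.

26600 m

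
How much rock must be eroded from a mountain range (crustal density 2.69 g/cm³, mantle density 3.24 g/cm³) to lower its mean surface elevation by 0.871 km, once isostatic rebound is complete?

5.13 km

Net drop Δ = e − u = e − e ρ_c/ρ_m = e (ρ_m − ρ_c)/ρ_m.
e = Δ ρ_m/(ρ_m − ρ_c) = 0.871 km × 3.24/0.55 = 5.13 km.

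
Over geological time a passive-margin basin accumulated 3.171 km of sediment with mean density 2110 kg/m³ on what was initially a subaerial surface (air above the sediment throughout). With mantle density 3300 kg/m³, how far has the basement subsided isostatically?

2.03 km

Subaerial load: s = t ρ_sed / ρ_m = 3.171 km × 2110/3300 = 2.03 km.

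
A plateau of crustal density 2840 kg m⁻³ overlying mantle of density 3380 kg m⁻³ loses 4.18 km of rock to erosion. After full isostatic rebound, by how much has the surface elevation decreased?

0.668 km

Rebound u = e ρ_c/ρ_m = 4.18 km × 2840/3380 = 3.512 km.
Net surface drop = e − u = 4.18 km − 3.512 km = e (ρ_m − ρ_c)/ρ_m = 0.668 km.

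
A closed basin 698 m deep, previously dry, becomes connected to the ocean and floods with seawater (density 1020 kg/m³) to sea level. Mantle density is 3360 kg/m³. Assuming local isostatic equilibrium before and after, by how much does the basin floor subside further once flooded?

After flooding the water column is d + s deep. Its weight must equal the weight of mantle displaced by the extra subsidence s: (d + s) ρ_w = s ρ_m.
s = d ρ_w / (ρ_m − ρ_w) = 698 m × 1020/(3360 − 1020) = 304 m.

304 m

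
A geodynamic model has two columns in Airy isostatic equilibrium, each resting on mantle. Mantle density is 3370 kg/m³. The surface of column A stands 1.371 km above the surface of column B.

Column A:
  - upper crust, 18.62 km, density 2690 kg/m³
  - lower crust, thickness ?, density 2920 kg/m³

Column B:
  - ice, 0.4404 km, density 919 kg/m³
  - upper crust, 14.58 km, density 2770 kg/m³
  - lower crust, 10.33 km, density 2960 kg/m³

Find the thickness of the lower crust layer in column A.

Take the compensation level at the base of the deeper column (depth z_c below the surface of column A) and equate Σ ρ_i t_i down to z_c; mantle fills any gap and the z_c terms cancel.
Column A: 18.62×2690 + x×2920 + (z_c − 18.62 − x)×3370
Column B: 1.371×0 + 0.4404×919 + 14.58×2770 + 10.33×2960 + (z_c − 1.371 − 25.3504)×3370
The z_c×3370 term appears on both sides and cancels. Collect the known terms of each column as K = Σ(ρt)_known − 3370 × (depth of known layers): K_A = 50087.8 − 3370×18.62 = −12661.6; K_B = 71368.1276 − 3370×(1.371 + 25.3504) = −18682.9904.
Balance: K_A − x×(3370 − 2920) = K_B, so x = (K_A − K_B)/(3370 − 2920) = 6021.39/450 = 13.4 km.

13.4 km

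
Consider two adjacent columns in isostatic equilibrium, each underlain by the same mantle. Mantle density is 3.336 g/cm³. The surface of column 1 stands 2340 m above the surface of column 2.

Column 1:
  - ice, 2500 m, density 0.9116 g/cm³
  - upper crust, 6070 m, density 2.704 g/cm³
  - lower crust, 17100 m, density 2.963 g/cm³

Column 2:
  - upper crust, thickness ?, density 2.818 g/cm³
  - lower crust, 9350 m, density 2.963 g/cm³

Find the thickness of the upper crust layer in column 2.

Take the compensation level at the base of the deeper column (depth z_c below the surface of column 1) and equate Σ ρ_i t_i down to z_c; mantle fills any gap and the z_c terms cancel.
Column 1: 2500×0.9116 + 6070×2.704 + 17100×2.963 + (z_c − 25670)×3.336
Column 2: 2340×0 + x×2.818 + 9350×2.963 + (z_c − 2340 − 9350 − x)×3.336
The z_c×3.336 term appears on both sides and cancels. Collect the known terms of each column as K = Σ(ρt)_known − 3.336 × (depth of known layers): K_1 = 69359.58 − 3.336×25670 = −16275.54; K_2 = 27704.05 − 3.336×(2340 + 9350) = −11293.79.
Balance: K_1 = K_2 − x×(3.336 − 2.818), so x = (K_2 − K_1)/(3.336 − 2.818) = 4981.75/0.518 = 9620 m.

9620 m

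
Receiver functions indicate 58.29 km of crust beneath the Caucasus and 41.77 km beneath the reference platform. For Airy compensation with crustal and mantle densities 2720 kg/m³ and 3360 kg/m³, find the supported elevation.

Excess crust Δ = 58.29 km − 41.77 km = 16.52 km, split between elevation h and root r with h + r = Δ.
Airy balance ρ_c h = (ρ_m − ρ_c) r gives r = h ρ_c/(ρ_m − ρ_c), so h (1 + ρ_c/(ρ_m − ρ_c)) = Δ, i.e. h = Δ (ρ_m − ρ_c)/ρ_m.
h = 16.52 km × 640/3360 = 3.15 km.

3.15 km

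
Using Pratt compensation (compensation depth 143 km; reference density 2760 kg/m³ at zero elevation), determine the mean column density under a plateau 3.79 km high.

2690 kg/m³

Pratt balance: ρ_ref D = ρ (D + h).
ρ = ρ_ref D/(D + h) = 2760 × 143 km/(143 km + 3.79 km) = 2690 kg/m³.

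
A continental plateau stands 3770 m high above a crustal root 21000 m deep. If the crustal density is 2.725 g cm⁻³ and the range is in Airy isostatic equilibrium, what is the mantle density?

Airy balance: ρ_c h = (ρ_m − ρ_c) r → ρ_m = ρ_c (1 + h/r).
ρ_m = 2.725 × (1 + 3770 m/21000 m) = 3.21 g cm⁻³.

3.21 g cm⁻³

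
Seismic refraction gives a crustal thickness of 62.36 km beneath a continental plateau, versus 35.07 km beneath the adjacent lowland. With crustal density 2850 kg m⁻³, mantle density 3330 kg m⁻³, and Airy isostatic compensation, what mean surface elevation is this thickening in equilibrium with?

Excess crust Δ = 62.36 km − 35.07 km = 27.29 km, split between elevation h and root r with h + r = Δ.
Airy balance ρ_c h = (ρ_m − ρ_c) r gives r = h ρ_c/(ρ_m − ρ_c), so h (1 + ρ_c/(ρ_m − ρ_c)) = Δ, i.e. h = Δ (ρ_m − ρ_c)/ρ_m.
h = 27.29 km × 480/3330 = 3.93 km.

3.93 km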